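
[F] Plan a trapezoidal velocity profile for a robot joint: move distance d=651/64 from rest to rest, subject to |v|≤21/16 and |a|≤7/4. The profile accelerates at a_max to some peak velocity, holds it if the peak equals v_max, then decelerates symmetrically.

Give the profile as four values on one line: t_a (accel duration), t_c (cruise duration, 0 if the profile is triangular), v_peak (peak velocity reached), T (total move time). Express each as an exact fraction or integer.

(v_max)²/a_max = (21/16)²/(7/4) = 63/64
651/64 ≥ 63/64 → trapezoidal
t_a = (21/16)/(7/4) = 3/4; v_peak = 21/16
d_cruise = 651/64 − 63/64 = 147/16; t_c = (147/16)/(21/16) = 7
T = 2·3/4 + 7 = 17/2

t_a=3/4 t_c=7 v_peak=21/16 T=17/2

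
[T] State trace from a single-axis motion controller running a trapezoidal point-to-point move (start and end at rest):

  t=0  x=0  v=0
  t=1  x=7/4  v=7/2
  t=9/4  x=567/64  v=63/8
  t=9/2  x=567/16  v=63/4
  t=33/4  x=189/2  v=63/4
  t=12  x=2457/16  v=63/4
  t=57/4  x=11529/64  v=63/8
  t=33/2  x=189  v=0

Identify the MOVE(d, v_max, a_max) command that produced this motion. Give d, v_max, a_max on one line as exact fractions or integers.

final state: t=33/2, x=189, v=0 → d = 189
a_max = (7/2−0)/(1−0) = 7/2
max v = 63/4 over t∈[9/2,12] → v_max = 63/4
check: 63/4·(9/2+15/2) = 189 ✓

d=189 v_max=63/4 a_max=7/2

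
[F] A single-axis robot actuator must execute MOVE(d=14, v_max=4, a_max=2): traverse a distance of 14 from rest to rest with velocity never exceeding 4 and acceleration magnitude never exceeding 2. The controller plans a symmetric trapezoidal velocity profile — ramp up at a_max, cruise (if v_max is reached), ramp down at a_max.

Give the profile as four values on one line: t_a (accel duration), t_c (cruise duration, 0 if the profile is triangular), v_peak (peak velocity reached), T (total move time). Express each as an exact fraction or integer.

(v_max)²/a_max = 4²/2 = 8
14 ≥ 8 ⇒ cruise phase
t_a = 4/2 = 2; v_peak = 4
d_cruise = 14 − 8 = 6; t_c = 6/4 = 3/2
T = 2·2 + 3/2 = 11/2

t_a=2 t_c=3/2 v_peak=4 T=11/2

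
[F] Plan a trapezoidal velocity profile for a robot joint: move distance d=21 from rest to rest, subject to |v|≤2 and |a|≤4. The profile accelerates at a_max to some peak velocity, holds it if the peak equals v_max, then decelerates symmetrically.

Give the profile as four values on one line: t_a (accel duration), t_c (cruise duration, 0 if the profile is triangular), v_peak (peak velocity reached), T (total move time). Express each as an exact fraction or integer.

t_a=1/2 t_c=10 v_peak=2 T=11

(v_max)²/a_max = 2²/4 = 1
21 ≥ 1 → trapezoidal
t_a = 2/4 = 1/2; v_peak = 2
d_cruise = 21 − 1 = 20; t_c = 20/2 = 10
T = 2·1/2 + 10 = 11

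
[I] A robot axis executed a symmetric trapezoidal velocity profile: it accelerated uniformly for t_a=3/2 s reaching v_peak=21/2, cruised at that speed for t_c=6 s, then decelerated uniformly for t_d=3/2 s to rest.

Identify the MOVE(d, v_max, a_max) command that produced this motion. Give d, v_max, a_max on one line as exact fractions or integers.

d=315/4 v_max=21/2 a_max=7

a_max = (21/2)/(3/2) = 7
d_a = ½·21/2·3/2 = 63/8; d_c = 21/2·6 = 63
d = 2·63/8 + 63 = 315/4
t_c = 6 > 0 so v_max = 21/2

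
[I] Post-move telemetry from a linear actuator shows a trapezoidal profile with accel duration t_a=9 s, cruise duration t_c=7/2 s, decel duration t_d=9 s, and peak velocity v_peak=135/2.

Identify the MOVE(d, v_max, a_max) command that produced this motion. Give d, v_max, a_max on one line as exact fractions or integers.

a_max = (135/2)/9 = 15/2
d_a = ½·135/2·9 = 1215/4; d_c = 135/2·7/2 = 945/4
d = 2·1215/4 + 945/4 = 3375/4
t_c = 7/2 > 0 so v_max = 135/2

d=3375/4 v_max=135/2 a_max=15/2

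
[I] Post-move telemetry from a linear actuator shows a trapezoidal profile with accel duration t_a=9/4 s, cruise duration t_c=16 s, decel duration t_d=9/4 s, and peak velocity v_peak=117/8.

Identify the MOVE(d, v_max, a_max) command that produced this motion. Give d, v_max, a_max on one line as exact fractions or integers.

a_max = (117/8)/(9/4) = 13/2
d_a = ½·117/8·9/4 = 1053/64; d_c = 117/8·16 = 234
d = 2·1053/64 + 234 = 8541/32
t_c = 16 > 0 → v_max = v_peak = 117/8

d=8541/32 v_max=117/8 a_max=13/2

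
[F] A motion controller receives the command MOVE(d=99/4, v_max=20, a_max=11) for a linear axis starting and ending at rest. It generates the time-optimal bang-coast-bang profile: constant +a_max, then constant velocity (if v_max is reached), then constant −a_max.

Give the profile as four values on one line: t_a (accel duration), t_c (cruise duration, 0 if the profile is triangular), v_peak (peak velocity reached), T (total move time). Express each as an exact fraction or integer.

t_a=3/2 t_c=0 v_peak=33/2 T=3

vₘ²/aₘ = 20²/11 = 400/11
99/4 < 400/11 ⇒ no cruise
v_peak = √(99/4·11) = √(1089/4) = 33/2
t_a = (33/2)/11 = 3/2; t_c = 0
T = 2·3/2 = 3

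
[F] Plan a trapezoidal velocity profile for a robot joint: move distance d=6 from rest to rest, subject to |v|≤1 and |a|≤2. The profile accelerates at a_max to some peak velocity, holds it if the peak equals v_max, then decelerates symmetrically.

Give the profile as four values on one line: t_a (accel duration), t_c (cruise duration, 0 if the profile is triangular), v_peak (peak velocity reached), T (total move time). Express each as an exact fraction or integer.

v_max²/a_max = 1²/2 = 1/2
6 ≥ 1/2 ⇒ cruise phase
t_a = 1/2; v_peak = 1
d_cruise = 6 − 1/2 = 11/2; t_c = (11/2)/1 = 11/2
T = 2·1/2 + 11/2 = 13/2

t_a=1/2 t_c=11/2 v_peak=1 T=13/2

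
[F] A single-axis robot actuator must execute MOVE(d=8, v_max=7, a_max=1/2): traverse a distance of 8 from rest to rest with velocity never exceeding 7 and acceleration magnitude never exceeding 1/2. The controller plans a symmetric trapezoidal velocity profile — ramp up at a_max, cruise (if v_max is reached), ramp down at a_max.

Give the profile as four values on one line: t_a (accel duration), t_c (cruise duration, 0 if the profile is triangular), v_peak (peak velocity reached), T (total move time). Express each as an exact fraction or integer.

v_max²/a_max = 7²/(1/2) = 98
8 < 98 → triangular
v_peak = √(8·1/2) = √4 = 2
t_a = 2/(1/2) = 4; t_c = 0
T = 2·4 = 8

t_a=4 t_c=0 v_peak=2 T=8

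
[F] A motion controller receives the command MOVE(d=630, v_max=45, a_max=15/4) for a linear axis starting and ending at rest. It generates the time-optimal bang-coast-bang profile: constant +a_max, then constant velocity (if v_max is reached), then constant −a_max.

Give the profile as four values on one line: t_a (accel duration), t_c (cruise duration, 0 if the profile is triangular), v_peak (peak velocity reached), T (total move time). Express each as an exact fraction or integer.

v_max²/a_max = 45²/(15/4) = 540
630 ≥ 540 so v_max reached
t_a = 45/(15/4) = 12; v_peak = 45
d_cruise = 630 − 540 = 90; t_c = 90/45 = 2
T = 2·12 + 2 = 26

t_a=12 t_c=2 v_peak=45 T=26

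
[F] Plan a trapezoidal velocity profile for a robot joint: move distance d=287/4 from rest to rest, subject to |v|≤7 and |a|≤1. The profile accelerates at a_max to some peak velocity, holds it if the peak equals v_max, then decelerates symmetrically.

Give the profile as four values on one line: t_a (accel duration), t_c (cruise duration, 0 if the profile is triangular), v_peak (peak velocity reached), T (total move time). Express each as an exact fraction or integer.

t_a=7 t_c=13/4 v_peak=7 T=69/4

vₘ²/aₘ = 7²/1 = 49
287/4 ≥ 49 so v_max reached
t_a = 7/1 = 7; v_peak = 7
d_cruise = 287/4 − 49 = 91/4; t_c = (91/4)/7 = 13/4
T = 2·7 + 13/4 = 69/4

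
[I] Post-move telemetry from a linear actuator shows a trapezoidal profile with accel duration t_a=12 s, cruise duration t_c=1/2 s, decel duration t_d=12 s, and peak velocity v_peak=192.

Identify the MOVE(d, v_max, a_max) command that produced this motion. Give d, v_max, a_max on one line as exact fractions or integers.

d=2400 v_max=192 a_max=16

a_max = 192/12 = 16
d_a = ½·192·12 = 1152; d_c = 192·1/2 = 96
d = 2·1152 + 96 = 2400
t_c = 1/2 > 0 → v_max = v_peak = 192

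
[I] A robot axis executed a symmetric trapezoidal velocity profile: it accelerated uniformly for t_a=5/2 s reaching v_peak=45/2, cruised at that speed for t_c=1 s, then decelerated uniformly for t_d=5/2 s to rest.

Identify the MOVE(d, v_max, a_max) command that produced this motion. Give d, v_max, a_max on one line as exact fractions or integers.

d=315/4 v_max=45/2 a_max=9

a_max = (45/2)/(5/2) = 9
d_a = ½·45/2·5/2 = 225/8; d_c = 45/2·1 = 45/2
d = 2·225/8 + 45/2 = 315/4
t_c = 1 > 0 ⇒ limit active, v_max = 45/2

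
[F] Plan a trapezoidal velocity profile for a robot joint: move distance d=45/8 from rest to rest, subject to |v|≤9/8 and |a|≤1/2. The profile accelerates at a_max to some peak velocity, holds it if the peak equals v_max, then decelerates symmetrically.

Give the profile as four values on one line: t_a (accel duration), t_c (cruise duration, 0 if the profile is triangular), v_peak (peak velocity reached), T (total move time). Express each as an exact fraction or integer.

t_a=9/4 t_c=11/4 v_peak=9/8 T=29/4

vₘ²/aₘ = (9/8)²/(1/2) = 81/32
45/8 ≥ 81/32 so v_max reached
t_a = (9/8)/(1/2) = 9/4; v_peak = 9/8
d_cruise = 45/8 − 81/32 = 99/32; t_c = (99/32)/(9/8) = 11/4
T = 2·9/4 + 11/4 = 29/4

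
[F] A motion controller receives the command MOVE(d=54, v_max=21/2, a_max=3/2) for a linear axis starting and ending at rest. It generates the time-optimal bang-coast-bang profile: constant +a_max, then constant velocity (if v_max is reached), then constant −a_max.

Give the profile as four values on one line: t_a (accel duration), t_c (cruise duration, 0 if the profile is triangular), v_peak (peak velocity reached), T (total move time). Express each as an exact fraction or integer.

vₘ²/aₘ = (21/2)²/(3/2) = 147/2
54 < 147/2 so t_c = 0
v_peak = √(54·3/2) = √81 = 9
t_a = 9/(3/2) = 6; t_c = 0
T = 2·6 = 12

t_a=6 t_c=0 v_peak=9 T=12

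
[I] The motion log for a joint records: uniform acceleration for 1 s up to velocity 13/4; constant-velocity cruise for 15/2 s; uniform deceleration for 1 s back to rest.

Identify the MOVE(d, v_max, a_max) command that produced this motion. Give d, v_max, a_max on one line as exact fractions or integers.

d=221/8 v_max=13/4 a_max=13/4

a_max = (13/4)/1 = 13/4
d_a = ½·13/4·1 = 13/8; d_c = 13/4·15/2 = 195/8
d = 2·13/8 + 195/8 = 221/8
t_c = 15/2 > 0 ⇒ limit active, v_max = 13/4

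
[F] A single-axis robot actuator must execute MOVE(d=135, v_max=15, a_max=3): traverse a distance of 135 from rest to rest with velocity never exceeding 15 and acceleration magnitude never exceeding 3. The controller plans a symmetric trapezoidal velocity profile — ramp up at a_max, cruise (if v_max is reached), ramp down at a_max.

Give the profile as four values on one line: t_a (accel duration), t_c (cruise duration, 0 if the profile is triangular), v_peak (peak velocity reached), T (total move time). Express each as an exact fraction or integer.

t_a=5 t_c=4 v_peak=15 T=14

v_max²/a_max = 15²/3 = 75
135 ≥ 75 → trapezoidal
t_a = 15/3 = 5; v_peak = 15
d_cruise = 135 − 75 = 60; t_c = 60/15 = 4
T = 2·5 + 4 = 14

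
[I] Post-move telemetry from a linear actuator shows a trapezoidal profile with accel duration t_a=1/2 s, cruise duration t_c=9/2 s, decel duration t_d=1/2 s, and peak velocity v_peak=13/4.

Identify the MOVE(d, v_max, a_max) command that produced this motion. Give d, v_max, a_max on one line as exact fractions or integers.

d=65/4 v_max=13/4 a_max=13/2

a_max = (13/4)/(1/2) = 13/2
d_a = ½·13/4·1/2 = 13/16; d_c = 13/4·9/2 = 117/8
d = 2·13/16 + 117/8 = 65/4
t_c = 9/2 > 0 → v_max = v_peak = 13/4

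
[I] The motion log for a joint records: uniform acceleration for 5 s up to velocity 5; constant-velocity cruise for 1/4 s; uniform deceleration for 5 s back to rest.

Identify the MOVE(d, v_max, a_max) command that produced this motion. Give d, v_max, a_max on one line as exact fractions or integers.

d=105/4 v_max=5 a_max=1

a_max = 5/5 = 1
d_a = ½·5·5 = 25/2; d_c = 5·1/4 = 5/4
d = 2·25/2 + 5/4 = 105/4
t_c = 1/4 > 0 so v_max = 5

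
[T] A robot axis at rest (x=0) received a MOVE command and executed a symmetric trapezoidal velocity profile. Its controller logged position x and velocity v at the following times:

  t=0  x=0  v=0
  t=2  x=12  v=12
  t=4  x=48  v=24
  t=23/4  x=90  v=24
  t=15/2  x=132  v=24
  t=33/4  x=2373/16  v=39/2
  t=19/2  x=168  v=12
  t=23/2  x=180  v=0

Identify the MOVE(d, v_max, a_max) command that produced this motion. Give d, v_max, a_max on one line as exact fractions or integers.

d=180 v_max=24 a_max=6

final state: t=23/2, x=180, v=0 → d = 180
a_max = (12−0)/(2−0) = 6
max v = 24 over t∈[4,15/2] → v_max = 24
check: 24·(4+7/2) = 180 ✓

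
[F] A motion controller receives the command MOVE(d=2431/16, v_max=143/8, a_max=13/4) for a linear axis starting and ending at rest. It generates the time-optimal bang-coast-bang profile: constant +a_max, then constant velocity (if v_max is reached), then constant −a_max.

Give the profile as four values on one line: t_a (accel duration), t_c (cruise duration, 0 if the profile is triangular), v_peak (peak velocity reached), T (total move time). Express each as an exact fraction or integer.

(v_max)²/a_max = (143/8)²/(13/4) = 1573/16
2431/16 ≥ 1573/16 ⇒ cruise phase
t_a = (143/8)/(13/4) = 11/2; v_peak = 143/8
d_cruise = 2431/16 − 1573/16 = 429/8; t_c = (429/8)/(143/8) = 3
T = 2·11/2 + 3 = 14

t_a=11/2 t_c=3 v_peak=143/8 T=14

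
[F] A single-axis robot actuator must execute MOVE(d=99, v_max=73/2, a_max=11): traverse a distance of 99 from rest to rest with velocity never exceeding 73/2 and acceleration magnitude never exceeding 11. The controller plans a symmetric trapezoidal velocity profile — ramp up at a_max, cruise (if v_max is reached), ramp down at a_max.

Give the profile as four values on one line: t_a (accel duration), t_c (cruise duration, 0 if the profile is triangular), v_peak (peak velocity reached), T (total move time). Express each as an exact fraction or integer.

t_a=3 t_c=0 v_peak=33 T=6

(v_max)²/a_max = (73/2)²/11 = 5329/44
99 < 5329/44 → triangular
v_peak = √(99·11) = √1089 = 33
t_a = 33/11 = 3; t_c = 0
T = 2·3 = 6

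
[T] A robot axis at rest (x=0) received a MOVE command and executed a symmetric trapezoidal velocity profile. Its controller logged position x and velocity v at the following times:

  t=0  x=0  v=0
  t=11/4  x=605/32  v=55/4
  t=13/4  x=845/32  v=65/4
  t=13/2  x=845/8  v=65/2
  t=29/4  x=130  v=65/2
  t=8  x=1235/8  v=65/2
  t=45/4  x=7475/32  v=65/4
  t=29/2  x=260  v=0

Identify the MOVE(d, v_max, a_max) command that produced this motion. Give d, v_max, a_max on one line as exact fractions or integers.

final state: t=29/2, x=260, v=0 → d = 260
a_max = (55/4−0)/(11/4−0) = 5
max v = 65/2 over t∈[13/2,8] → v_max = 65/2
check: 65/2·(13/2+3/2) = 260 ✓

d=260 v_max=65/2 a_max=5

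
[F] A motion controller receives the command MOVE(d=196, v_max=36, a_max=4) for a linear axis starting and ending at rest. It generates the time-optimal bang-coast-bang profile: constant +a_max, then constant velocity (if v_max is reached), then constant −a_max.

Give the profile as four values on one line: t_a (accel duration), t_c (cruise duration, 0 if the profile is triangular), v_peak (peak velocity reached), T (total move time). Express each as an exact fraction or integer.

v_max²/a_max = 36²/4 = 324
196 < 324 so t_c = 0
v_peak = √(196·4) = √784 = 28
t_a = 28/4 = 7; t_c = 0
T = 2·7 = 14

t_a=7 t_c=0 v_peak=28 T=14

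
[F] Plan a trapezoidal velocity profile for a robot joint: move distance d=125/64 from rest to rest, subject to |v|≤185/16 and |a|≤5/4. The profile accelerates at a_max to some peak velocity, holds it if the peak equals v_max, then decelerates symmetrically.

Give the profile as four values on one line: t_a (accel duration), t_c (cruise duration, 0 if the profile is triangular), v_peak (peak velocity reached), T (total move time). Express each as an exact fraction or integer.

t_a=5/4 t_c=0 v_peak=25/16 T=5/2

v_max²/a_max = (185/16)²/(5/4) = 6845/64
125/64 < 6845/64 ⇒ no cruise
v_peak = √(125/64·5/4) = √(625/256) = 25/16
t_a = (25/16)/(5/4) = 5/4; t_c = 0
T = 2·5/4 = 5/2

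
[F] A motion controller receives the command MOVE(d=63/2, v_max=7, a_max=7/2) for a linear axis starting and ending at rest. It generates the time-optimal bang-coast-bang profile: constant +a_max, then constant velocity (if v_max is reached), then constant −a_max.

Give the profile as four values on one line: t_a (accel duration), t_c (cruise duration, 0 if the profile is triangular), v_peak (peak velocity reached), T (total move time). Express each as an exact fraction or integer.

v_max²/a_max = 7²/(7/2) = 14
63/2 ≥ 14 → trapezoidal
t_a = 7/(7/2) = 2; v_peak = 7
d_cruise = 63/2 − 14 = 35/2; t_c = (35/2)/7 = 5/2
T = 2·2 + 5/2 = 13/2

t_a=2 t_c=5/2 v_peak=7 T=13/2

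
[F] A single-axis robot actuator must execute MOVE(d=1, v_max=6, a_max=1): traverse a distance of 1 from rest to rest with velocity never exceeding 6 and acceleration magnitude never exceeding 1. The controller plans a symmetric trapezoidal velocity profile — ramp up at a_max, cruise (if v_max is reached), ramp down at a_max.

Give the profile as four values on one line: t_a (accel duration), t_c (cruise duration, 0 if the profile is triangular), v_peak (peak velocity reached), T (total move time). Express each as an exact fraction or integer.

(v_max)²/a_max = 6²/1 = 36
1 < 36 → triangular
v_peak = √(1·1) = √1 = 1
t_a = 1/1 = 1; t_c = 0
T = 2·1 = 2

t_a=1 t_c=0 v_peak=1 T=2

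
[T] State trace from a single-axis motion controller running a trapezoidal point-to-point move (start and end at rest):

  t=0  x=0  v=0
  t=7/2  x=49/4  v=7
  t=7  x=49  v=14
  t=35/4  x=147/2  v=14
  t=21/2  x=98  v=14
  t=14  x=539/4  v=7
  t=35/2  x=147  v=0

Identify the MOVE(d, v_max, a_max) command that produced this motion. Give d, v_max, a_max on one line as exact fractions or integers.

d=147 v_max=14 a_max=2

final state: t=35/2, x=147, v=0 → d = 147
a_max = (7−0)/(7/2−0) = 2
max v = 14 over t∈[7,21/2] → v_max = 14
check: 14·(7+7/2) = 147 ✓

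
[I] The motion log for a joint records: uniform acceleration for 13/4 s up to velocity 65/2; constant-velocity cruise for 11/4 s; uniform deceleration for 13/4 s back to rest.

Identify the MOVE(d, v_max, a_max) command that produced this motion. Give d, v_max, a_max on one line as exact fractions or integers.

d=195 v_max=65/2 a_max=10

a_max = (65/2)/(13/4) = 10
d_a = ½·65/2·13/4 = 845/16; d_c = 65/2·11/4 = 715/8
d = 2·845/16 + 715/8 = 195
t_c = 11/4 > 0 so v_max = 65/2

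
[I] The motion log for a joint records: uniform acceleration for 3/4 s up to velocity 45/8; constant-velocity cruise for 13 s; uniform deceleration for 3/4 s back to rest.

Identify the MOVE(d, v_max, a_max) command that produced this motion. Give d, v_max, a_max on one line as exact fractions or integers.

a_max = (45/8)/(3/4) = 15/2
d_a = ½·45/8·3/4 = 135/64; d_c = 45/8·13 = 585/8
d = 2·135/64 + 585/8 = 2475/32
t_c = 13 > 0 → v_max = v_peak = 45/8

d=2475/32 v_max=45/8 a_max=15/2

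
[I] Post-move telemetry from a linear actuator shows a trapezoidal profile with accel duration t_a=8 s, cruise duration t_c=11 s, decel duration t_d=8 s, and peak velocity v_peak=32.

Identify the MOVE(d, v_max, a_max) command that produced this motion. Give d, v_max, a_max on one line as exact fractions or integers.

d=608 v_max=32 a_max=4

a_max = 32/8 = 4
d_a = ½·32·8 = 128; d_c = 32·11 = 352
d = 2·128 + 352 = 608
t_c = 11 > 0 ⇒ limit active, v_max = 32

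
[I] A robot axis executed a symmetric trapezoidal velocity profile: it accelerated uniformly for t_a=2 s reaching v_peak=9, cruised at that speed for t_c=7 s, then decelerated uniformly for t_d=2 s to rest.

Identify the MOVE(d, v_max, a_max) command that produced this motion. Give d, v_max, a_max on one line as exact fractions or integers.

d=81 v_max=9 a_max=9/2

a_max = 9/2
d_a = ½·9·2 = 9; d_c = 9·7 = 63
d = 2·9 + 63 = 81
t_c = 7 > 0 → v_max = v_peak = 9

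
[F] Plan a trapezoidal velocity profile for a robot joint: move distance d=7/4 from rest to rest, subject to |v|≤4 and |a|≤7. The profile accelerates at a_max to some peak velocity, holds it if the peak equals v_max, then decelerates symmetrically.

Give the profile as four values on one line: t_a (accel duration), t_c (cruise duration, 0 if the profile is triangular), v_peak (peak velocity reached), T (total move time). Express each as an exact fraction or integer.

vₘ²/aₘ = 4²/7 = 16/7
7/4 < 16/7 → triangular
v_peak = √(7/4·7) = √(49/4) = 7/2
t_a = (7/2)/7 = 1/2; t_c = 0
T = 2·1/2 = 1

t_a=1/2 t_c=0 v_peak=7/2 T=1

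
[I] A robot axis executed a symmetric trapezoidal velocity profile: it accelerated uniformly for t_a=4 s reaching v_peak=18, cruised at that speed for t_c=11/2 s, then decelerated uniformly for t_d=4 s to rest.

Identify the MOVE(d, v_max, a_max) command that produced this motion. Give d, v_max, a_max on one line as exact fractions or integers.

d=171 v_max=18 a_max=9/2

a_max = 18/4 = 9/2
d_a = ½·18·4 = 36; d_c = 18·11/2 = 99
d = 2·36 + 99 = 171
t_c = 11/2 > 0 so v_max = 18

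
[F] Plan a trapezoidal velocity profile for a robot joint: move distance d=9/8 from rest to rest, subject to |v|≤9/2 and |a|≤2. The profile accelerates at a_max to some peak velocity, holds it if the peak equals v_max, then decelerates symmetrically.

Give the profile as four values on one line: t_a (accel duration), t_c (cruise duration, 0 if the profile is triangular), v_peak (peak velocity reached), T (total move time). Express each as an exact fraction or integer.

t_a=3/4 t_c=0 v_peak=3/2 T=3/2

(v_max)²/a_max = (9/2)²/2 = 81/8
9/8 < 81/8 → triangular
v_peak = √(9/8·2) = √(9/4) = 3/2
t_a = (3/2)/2 = 3/4; t_c = 0
T = 2·3/4 = 3/2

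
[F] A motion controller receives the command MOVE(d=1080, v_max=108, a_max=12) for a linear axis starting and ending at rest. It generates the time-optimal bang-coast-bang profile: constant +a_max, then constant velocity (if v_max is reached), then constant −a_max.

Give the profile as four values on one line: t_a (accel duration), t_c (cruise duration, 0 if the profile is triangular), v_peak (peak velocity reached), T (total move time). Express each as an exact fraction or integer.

t_a=9 t_c=1 v_peak=108 T=19

v_max²/a_max = 108²/12 = 972
1080 ≥ 972 so v_max reached
t_a = 108/12 = 9; v_peak = 108
d_cruise = 1080 − 972 = 108; t_c = 108/108 = 1
T = 2·9 + 1 = 19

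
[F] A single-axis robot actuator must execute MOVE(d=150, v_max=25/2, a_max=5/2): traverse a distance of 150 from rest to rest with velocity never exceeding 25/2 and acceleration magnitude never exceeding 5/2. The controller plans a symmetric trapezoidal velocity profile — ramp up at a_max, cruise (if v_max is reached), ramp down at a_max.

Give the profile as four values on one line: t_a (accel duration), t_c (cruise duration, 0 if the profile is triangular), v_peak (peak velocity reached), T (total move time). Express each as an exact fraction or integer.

t_a=5 t_c=7 v_peak=25/2 T=17

(v_max)²/a_max = (25/2)²/(5/2) = 125/2
150 ≥ 125/2 ⇒ cruise phase
t_a = (25/2)/(5/2) = 5; v_peak = 25/2
d_cruise = 150 − 125/2 = 175/2; t_c = (175/2)/(25/2) = 7
T = 2·5 + 7 = 17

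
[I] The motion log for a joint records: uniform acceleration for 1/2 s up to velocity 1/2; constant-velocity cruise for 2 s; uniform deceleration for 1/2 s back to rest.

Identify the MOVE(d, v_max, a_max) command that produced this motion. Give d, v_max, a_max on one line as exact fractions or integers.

a_max = (1/2)/(1/2) = 1
d_a = ½·1/2·1/2 = 1/8; d_c = 1/2·2 = 1
d = 2·1/8 + 1 = 5/4
t_c = 2 > 0 ⇒ limit active, v_max = 1/2

d=5/4 v_max=1/2 a_max=1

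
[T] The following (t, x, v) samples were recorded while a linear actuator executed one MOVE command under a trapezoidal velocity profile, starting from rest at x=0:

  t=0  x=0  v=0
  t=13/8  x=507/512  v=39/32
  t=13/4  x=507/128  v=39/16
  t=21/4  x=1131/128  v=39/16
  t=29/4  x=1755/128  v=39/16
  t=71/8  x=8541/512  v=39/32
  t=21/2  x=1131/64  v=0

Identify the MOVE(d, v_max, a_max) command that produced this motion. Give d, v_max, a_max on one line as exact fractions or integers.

d=1131/64 v_max=39/16 a_max=3/4

final state: t=21/2, x=1131/64, v=0 → d = 1131/64
a_max = (39/32−0)/(13/8−0) = 3/4
max v = 39/16 over t∈[13/4,29/4] → v_max = 39/16
check: 39/16·(13/4+4) = 1131/64 ✓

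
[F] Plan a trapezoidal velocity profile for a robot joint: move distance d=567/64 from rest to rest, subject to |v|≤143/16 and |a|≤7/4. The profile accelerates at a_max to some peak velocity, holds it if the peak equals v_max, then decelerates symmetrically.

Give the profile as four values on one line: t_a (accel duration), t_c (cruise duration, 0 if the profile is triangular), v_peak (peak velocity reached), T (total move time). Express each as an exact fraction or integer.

t_a=9/4 t_c=0 v_peak=63/16 T=9/2

(v_max)²/a_max = (143/16)²/(7/4) = 20449/448
567/64 < 20449/448 ⇒ no cruise
v_peak = √(567/64·7/4) = √(3969/256) = 63/16
t_a = (63/16)/(7/4) = 9/4; t_c = 0
T = 2·9/4 = 9/2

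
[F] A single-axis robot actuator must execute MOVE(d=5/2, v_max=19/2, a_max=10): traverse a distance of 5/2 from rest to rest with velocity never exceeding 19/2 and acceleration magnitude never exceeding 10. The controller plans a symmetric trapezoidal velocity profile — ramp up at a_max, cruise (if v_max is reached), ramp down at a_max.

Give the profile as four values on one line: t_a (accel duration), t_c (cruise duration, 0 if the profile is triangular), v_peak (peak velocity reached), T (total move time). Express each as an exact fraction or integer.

t_a=1/2 t_c=0 v_peak=5 T=1

(v_max)²/a_max = (19/2)²/10 = 361/40
5/2 < 361/40 so t_c = 0
v_peak = √(5/2·10) = √25 = 5
t_a = 5/10 = 1/2; t_c = 0
T = 2·1/2 = 1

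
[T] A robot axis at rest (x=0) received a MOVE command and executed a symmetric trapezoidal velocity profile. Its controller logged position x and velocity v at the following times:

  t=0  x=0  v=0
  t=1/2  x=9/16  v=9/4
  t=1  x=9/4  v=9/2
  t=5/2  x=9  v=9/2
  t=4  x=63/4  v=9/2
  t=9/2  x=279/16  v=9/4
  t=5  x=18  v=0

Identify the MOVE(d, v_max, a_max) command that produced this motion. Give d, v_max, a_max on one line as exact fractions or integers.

d=18 v_max=9/2 a_max=9/2

final state: t=5, x=18, v=0 → d = 18
a_max = (9/4−0)/(1/2−0) = 9/2
max v = 9/2 over t∈[1,4] → v_max = 9/2
check: 9/2·(1+3) = 18 ✓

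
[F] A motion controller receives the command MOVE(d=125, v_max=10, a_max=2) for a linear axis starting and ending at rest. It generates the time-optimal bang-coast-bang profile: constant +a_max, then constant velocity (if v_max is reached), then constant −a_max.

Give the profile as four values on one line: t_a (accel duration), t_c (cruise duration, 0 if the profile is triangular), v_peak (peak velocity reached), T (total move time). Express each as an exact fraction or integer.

t_a=5 t_c=15/2 v_peak=10 T=35/2

vₘ²/aₘ = 10²/2 = 50
125 ≥ 50 → trapezoidal
t_a = 10/2 = 5; v_peak = 10
d_cruise = 125 − 50 = 75; t_c = 75/10 = 15/2
T = 2·5 + 15/2 = 35/2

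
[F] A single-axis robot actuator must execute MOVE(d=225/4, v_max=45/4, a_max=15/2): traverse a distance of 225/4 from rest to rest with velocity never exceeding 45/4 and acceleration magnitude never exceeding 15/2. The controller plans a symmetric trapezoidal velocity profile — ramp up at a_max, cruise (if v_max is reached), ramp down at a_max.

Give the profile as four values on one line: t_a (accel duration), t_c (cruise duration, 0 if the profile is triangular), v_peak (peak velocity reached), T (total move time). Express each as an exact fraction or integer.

vₘ²/aₘ = (45/4)²/(15/2) = 135/8
225/4 ≥ 135/8 → trapezoidal
t_a = (45/4)/(15/2) = 3/2; v_peak = 45/4
d_cruise = 225/4 − 135/8 = 315/8; t_c = (315/8)/(45/4) = 7/2
T = 2·3/2 + 7/2 = 13/2

t_a=3/2 t_c=7/2 v_peak=45/4 T=13/2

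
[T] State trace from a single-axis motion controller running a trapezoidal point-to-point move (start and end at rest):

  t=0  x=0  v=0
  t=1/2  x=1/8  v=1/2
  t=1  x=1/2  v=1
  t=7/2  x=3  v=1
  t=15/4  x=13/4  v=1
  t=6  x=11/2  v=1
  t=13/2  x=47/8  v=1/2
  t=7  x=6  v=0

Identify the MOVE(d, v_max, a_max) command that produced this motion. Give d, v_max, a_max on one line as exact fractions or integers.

d=6 v_max=1 a_max=1

final state: t=7, x=6, v=0 → d = 6
a_max = (1/2−0)/(1/2−0) = 1
max v = 1 over t∈[1,6] → v_max = 1
check: 1·(1+5) = 6 ✓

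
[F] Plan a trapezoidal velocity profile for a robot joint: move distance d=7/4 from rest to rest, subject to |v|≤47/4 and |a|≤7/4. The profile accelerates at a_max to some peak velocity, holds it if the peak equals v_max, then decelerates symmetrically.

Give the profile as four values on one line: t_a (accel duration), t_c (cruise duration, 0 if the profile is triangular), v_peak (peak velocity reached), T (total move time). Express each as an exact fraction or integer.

t_a=1 t_c=0 v_peak=7/4 T=2

vₘ²/aₘ = (47/4)²/(7/4) = 2209/28
7/4 < 2209/28 ⇒ no cruise
v_peak = √(7/4·7/4) = √(49/16) = 7/4
t_a = (7/4)/(7/4) = 1; t_c = 0
T = 2·1 = 2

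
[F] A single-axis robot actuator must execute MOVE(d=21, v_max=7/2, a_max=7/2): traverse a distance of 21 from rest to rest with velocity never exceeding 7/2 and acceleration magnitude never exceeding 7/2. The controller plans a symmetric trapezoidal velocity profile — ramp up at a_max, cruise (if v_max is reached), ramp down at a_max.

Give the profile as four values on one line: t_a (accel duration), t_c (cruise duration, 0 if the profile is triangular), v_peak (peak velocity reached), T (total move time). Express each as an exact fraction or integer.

t_a=1 t_c=5 v_peak=7/2 T=7

(v_max)²/a_max = (7/2)²/(7/2) = 7/2
21 ≥ 7/2 ⇒ cruise phase
t_a = (7/2)/(7/2) = 1; v_peak = 7/2
d_cruise = 21 − 7/2 = 35/2; t_c = (35/2)/(7/2) = 5
T = 2·1 + 5 = 7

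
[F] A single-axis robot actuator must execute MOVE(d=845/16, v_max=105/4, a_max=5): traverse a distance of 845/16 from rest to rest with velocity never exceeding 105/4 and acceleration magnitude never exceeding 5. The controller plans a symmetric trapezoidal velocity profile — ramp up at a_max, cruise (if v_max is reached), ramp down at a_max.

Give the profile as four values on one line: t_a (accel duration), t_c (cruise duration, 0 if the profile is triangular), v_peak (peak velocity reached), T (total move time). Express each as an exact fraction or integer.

(v_max)²/a_max = (105/4)²/5 = 2205/16
845/16 < 2205/16 → triangular
v_peak = √(845/16·5) = √(4225/16) = 65/4
t_a = (65/4)/5 = 13/4; t_c = 0
T = 2·13/4 = 13/2

t_a=13/4 t_c=0 v_peak=65/4 T=13/2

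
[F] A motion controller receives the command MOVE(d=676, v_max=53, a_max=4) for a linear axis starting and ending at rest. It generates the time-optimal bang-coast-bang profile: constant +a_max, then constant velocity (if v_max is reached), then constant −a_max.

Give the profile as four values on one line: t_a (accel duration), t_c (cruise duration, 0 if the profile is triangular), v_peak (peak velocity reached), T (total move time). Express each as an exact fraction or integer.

t_a=13 t_c=0 v_peak=52 T=26

(v_max)²/a_max = 53²/4 = 2809/4
676 < 2809/4 ⇒ no cruise
v_peak = √(676·4) = √2704 = 52
t_a = 52/4 = 13; t_c = 0
T = 2·13 = 26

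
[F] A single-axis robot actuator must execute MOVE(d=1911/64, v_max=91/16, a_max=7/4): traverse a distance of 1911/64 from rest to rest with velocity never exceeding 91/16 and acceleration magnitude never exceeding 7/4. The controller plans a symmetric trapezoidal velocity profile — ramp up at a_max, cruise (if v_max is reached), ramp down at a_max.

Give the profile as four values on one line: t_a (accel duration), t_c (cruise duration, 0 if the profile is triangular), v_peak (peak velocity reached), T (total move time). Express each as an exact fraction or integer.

t_a=13/4 t_c=2 v_peak=91/16 T=17/2

vₘ²/aₘ = (91/16)²/(7/4) = 1183/64
1911/64 ≥ 1183/64 → trapezoidal
t_a = (91/16)/(7/4) = 13/4; v_peak = 91/16
d_cruise = 1911/64 − 1183/64 = 91/8; t_c = (91/8)/(91/16) = 2
T = 2·13/4 + 2 = 17/2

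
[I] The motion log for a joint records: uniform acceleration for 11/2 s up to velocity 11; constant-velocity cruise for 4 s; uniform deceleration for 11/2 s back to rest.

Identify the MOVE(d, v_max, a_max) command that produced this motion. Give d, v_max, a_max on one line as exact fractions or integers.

d=209/2 v_max=11 a_max=2

a_max = 11/(11/2) = 2
d_a = ½·11·11/2 = 121/4; d_c = 11·4 = 44
d = 2·121/4 + 44 = 209/2
t_c = 4 > 0 so v_max = 11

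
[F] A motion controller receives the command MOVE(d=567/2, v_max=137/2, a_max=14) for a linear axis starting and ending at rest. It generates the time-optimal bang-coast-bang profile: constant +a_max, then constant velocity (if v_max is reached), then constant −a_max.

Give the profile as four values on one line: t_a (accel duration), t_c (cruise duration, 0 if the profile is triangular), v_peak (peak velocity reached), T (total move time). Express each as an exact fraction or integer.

t_a=9/2 t_c=0 v_peak=63 T=9

vₘ²/aₘ = (137/2)²/14 = 18769/56
567/2 < 18769/56 → triangular
v_peak = √(567/2·14) = √3969 = 63
t_a = 63/14 = 9/2; t_c = 0
T = 2·9/2 = 9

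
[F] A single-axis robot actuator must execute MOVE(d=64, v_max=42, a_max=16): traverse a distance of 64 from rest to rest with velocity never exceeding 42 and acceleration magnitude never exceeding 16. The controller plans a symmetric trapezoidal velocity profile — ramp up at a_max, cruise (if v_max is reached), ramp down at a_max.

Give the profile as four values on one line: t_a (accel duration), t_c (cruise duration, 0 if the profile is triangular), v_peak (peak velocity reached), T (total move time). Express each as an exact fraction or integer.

t_a=2 t_c=0 v_peak=32 T=4

v_max²/a_max = 42²/16 = 441/4
64 < 441/4 ⇒ no cruise
v_peak = √(64·16) = √1024 = 32
t_a = 32/16 = 2; t_c = 0
T = 2·2 = 4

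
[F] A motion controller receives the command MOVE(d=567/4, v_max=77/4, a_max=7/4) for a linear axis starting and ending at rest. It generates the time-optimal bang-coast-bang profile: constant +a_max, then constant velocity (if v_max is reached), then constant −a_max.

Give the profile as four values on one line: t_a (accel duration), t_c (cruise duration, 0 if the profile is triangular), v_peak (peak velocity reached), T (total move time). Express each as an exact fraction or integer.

t_a=9 t_c=0 v_peak=63/4 T=18

v_max²/a_max = (77/4)²/(7/4) = 847/4
567/4 < 847/4 so t_c = 0
v_peak = √(567/4·7/4) = √(3969/16) = 63/4
t_a = (63/4)/(7/4) = 9; t_c = 0
T = 2·9 = 18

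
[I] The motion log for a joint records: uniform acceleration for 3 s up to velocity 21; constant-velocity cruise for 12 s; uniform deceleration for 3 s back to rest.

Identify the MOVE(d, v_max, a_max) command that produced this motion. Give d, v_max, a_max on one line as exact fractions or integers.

d=315 v_max=21 a_max=7

a_max = 21/3 = 7
d_a = ½·21·3 = 63/2; d_c = 21·12 = 252
d = 2·63/2 + 252 = 315
t_c = 12 > 0 so v_max = 21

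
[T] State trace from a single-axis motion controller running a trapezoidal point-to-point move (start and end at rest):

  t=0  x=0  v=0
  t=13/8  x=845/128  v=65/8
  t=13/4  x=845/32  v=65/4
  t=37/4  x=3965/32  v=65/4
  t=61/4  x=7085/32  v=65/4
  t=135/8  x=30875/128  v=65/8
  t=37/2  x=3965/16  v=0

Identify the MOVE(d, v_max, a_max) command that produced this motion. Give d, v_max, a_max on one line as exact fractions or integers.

final state: t=37/2, x=3965/16, v=0 → d = 3965/16
a_max = (65/8−0)/(13/8−0) = 5
max v = 65/4 over t∈[13/4,61/4] → v_max = 65/4
check: 65/4·(13/4+12) = 3965/16 ✓

d=3965/16 v_max=65/4 a_max=5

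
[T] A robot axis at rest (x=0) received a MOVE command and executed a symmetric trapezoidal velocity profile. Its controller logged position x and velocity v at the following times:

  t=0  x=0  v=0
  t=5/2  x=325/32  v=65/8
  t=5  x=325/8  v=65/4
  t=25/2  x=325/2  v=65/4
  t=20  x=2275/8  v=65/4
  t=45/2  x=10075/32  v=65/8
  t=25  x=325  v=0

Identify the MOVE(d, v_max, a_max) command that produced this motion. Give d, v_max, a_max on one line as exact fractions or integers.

d=325 v_max=65/4 a_max=13/4

final state: t=25, x=325, v=0 → d = 325
a_max = (65/8−0)/(5/2−0) = 13/4
max v = 65/4 over t∈[5,20] → v_max = 65/4
check: 65/4·(5+15) = 325 ✓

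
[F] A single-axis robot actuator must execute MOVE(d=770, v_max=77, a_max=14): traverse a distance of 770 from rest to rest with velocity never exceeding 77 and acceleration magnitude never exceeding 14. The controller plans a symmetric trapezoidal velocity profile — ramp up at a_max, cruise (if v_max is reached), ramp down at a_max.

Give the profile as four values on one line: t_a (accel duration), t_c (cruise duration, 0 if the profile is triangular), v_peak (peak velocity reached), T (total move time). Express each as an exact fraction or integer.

v_max²/a_max = 77²/14 = 847/2
770 ≥ 847/2 so v_max reached
t_a = 77/14 = 11/2; v_peak = 77
d_cruise = 770 − 847/2 = 693/2; t_c = (693/2)/77 = 9/2
T = 2·11/2 + 9/2 = 31/2

t_a=11/2 t_c=9/2 v_peak=77 T=31/2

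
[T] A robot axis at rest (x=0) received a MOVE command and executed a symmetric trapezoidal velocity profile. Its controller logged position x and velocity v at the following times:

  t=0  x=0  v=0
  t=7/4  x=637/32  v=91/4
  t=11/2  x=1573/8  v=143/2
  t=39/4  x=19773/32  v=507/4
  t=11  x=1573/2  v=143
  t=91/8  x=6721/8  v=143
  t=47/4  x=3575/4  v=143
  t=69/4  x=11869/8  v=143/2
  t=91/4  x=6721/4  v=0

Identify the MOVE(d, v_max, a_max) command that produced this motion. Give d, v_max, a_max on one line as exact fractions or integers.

d=6721/4 v_max=143 a_max=13

final state: t=91/4, x=6721/4, v=0 → d = 6721/4
a_max = (91/4−0)/(7/4−0) = 13
max v = 143 over t∈[11,47/4] → v_max = 143
check: 143·(11+3/4) = 6721/4 ✓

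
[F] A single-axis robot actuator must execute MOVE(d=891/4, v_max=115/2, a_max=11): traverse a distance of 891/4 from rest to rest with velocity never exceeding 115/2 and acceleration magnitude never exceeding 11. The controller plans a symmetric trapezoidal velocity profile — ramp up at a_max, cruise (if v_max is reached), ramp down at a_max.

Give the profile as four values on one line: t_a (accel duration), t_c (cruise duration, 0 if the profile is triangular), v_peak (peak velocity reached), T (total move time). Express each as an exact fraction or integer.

(v_max)²/a_max = (115/2)²/11 = 13225/44
891/4 < 13225/44 so t_c = 0
v_peak = √(891/4·11) = √(9801/4) = 99/2
t_a = (99/2)/11 = 9/2; t_c = 0
T = 2·9/2 = 9

t_a=9/2 t_c=0 v_peak=99/2 T=9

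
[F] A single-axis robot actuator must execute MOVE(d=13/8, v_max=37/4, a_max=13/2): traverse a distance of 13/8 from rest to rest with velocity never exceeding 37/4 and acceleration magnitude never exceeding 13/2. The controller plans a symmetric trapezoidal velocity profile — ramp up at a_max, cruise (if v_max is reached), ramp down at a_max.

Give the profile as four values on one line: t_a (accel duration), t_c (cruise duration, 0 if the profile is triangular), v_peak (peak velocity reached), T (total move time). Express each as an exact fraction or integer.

v_max²/a_max = (37/4)²/(13/2) = 1369/104
13/8 < 1369/104 → triangular
v_peak = √(13/8·13/2) = √(169/16) = 13/4
t_a = (13/4)/(13/2) = 1/2; t_c = 0
T = 2·1/2 = 1

t_a=1/2 t_c=0 v_peak=13/4 T=1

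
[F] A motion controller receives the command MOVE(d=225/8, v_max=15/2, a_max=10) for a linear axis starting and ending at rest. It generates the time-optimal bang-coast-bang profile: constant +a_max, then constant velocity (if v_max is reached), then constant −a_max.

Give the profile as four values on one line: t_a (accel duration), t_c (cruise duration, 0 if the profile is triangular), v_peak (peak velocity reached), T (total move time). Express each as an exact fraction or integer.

vₘ²/aₘ = (15/2)²/10 = 45/8
225/8 ≥ 45/8 → trapezoidal
t_a = (15/2)/10 = 3/4; v_peak = 15/2
d_cruise = 225/8 − 45/8 = 45/2; t_c = (45/2)/(15/2) = 3
T = 2·3/4 + 3 = 9/2

t_a=3/4 t_c=3 v_peak=15/2 T=9/2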